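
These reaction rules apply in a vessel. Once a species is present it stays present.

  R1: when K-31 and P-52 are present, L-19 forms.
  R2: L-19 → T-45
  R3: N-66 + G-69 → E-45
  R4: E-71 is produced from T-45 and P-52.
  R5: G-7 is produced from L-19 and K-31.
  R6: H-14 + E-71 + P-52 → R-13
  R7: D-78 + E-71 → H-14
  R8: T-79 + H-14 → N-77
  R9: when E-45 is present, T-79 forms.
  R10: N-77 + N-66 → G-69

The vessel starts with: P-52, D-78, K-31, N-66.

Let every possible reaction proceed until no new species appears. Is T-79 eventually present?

No

T-79 would need E-45 (R9), but E-45 never forms.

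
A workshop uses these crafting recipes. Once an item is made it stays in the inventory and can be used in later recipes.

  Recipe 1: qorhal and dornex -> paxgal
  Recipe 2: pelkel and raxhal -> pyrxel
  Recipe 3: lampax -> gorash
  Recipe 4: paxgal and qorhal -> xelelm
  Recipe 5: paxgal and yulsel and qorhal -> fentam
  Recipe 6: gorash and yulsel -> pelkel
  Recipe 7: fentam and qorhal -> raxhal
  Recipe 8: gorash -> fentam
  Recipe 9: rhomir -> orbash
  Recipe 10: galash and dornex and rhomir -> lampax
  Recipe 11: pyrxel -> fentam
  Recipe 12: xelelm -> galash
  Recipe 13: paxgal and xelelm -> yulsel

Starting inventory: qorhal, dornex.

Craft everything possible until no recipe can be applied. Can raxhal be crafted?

Yes

qorhal and dornex -> paxgal (Recipe 1).
Using Recipe 4, paxgal and qorhal make xelelm.
paxgal and xelelm -> yulsel (Recipe 13).
Using Recipe 5, paxgal, yulsel, and qorhal make fentam.
fentam and qorhal -> raxhal (Recipe 7).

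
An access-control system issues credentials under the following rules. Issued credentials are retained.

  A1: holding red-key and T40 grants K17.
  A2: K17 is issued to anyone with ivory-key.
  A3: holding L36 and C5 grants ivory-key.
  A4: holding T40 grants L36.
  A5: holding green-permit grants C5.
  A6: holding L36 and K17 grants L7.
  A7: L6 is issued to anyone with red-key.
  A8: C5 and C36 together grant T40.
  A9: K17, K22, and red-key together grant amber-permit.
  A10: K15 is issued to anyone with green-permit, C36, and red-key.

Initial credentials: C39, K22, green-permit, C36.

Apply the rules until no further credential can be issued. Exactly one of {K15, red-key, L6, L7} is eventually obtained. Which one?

Holding green-permit grants C5 (A5).
Holding C5 and C36 grants T40 (A8).
Holding T40 grants L36 (A4).
Holding L36 and C5 grants ivory-key (A3).
Holding ivory-key grants K17 (A2).
Holding L36 and K17 grants L7 (A6).
K15 would need green-permit, C36, and red-key (A10), but red-key is never granted. L6 would need red-key (A7), but red-key is never granted. No rule produces red-key, and it is not given.

L7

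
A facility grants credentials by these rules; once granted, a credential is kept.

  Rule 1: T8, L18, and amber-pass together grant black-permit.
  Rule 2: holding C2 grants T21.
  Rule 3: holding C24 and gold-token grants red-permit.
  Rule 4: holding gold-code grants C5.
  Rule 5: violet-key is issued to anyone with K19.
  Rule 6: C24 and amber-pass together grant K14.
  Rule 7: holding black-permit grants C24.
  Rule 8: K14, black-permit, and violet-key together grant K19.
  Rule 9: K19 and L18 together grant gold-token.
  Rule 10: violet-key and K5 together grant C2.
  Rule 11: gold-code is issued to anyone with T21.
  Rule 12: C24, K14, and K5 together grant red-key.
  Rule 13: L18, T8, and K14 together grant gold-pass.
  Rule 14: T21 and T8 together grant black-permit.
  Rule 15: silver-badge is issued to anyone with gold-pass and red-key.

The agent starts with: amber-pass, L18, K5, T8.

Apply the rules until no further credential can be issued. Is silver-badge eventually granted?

Holding T8, L18, and amber-pass grants black-permit (Rule 1).
Holding black-permit grants C24 (Rule 7).
Holding C24 and amber-pass grants K14 (Rule 6).
Holding C24, K14, and K5 grants red-key (Rule 12).
Holding L18, T8, and K14 grants gold-pass (Rule 13).
Holding gold-pass and red-key grants silver-badge (Rule 15).

Yes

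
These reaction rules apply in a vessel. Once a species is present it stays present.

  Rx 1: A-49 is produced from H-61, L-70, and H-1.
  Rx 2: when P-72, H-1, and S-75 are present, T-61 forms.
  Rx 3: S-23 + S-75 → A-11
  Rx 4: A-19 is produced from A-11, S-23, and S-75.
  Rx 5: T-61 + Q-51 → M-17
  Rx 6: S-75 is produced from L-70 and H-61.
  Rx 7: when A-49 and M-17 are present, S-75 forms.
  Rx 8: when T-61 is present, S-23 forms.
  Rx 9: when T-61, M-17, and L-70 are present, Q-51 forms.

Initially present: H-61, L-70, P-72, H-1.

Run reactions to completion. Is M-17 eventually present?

No

M-17 would need T-61 and Q-51 (Rx 5), but Q-51 never forms.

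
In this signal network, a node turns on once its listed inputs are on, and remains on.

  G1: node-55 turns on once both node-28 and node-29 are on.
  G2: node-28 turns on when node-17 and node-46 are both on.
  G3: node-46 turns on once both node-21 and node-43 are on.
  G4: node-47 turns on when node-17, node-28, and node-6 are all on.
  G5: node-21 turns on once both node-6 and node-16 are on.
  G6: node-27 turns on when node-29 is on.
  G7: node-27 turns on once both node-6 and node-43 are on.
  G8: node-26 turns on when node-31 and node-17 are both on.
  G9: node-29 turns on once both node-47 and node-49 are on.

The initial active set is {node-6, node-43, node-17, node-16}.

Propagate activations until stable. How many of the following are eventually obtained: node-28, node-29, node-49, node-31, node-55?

node-6 and node-16 are on, so node-21 turns on (G5).
G3: node-21 and node-43 on → node-46 on.
G2: node-17 and node-46 on → node-28 on.
node-28: reached.
node-29 would need node-47 and node-49 (G9), but node-49 never turns on.
No rule produces node-49, and it is not given.
No rule produces node-31, and it is not given.
node-55 would need node-28 and node-29 (G1), but node-29 never turns on.
Reached: node-28 — 1 of the 5.

1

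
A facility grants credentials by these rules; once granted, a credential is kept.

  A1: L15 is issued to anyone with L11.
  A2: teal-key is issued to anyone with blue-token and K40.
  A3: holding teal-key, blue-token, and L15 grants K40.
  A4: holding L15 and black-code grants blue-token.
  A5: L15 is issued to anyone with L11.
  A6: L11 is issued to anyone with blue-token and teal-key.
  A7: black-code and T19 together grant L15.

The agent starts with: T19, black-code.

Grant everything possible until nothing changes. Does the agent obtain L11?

L11 would need blue-token and teal-key (A6), but teal-key is never granted.

No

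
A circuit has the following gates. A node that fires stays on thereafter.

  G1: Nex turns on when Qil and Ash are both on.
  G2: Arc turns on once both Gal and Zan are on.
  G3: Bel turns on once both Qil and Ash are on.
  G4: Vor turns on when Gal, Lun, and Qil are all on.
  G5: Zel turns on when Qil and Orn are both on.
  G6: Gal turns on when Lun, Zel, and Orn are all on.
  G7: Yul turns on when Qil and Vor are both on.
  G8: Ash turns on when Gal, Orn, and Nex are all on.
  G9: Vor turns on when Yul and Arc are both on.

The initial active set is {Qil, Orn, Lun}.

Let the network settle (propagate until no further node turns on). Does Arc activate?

Arc would need Gal and Zan (G2), but Zan never turns on.

No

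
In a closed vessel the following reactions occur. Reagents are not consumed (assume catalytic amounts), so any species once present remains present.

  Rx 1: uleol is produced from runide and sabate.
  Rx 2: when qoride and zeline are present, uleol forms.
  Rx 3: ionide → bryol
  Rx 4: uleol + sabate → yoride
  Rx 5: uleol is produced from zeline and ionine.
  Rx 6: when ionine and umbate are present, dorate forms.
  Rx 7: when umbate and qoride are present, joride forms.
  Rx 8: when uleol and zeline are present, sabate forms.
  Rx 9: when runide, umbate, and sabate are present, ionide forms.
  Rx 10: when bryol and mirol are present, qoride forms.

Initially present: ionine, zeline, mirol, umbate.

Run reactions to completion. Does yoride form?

zeline and ionine present → uleol forms (Rx 5).
uleol and zeline present → sabate forms (Rx 8).
uleol and sabate present → yoride forms (Rx 4).

Yes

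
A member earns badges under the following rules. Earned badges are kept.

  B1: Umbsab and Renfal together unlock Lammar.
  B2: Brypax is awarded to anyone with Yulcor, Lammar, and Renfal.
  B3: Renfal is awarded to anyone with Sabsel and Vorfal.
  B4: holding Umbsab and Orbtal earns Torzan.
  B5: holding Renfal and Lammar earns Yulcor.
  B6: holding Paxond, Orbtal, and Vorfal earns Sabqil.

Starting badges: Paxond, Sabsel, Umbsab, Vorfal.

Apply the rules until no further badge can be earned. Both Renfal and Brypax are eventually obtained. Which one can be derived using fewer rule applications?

Renfal: With Sabsel and Vorfal, Renfal is earned (B3). [1 rule application]
Brypax: With Sabsel and Vorfal, Renfal is earned (B3). With Umbsab and Renfal, Lammar is earned (B1). With Renfal and Lammar, Yulcor is earned (B5). With Yulcor, Lammar, and Renfal, Brypax is earned (B2). [4 rule applications]
Renfal needs fewer.

Renfal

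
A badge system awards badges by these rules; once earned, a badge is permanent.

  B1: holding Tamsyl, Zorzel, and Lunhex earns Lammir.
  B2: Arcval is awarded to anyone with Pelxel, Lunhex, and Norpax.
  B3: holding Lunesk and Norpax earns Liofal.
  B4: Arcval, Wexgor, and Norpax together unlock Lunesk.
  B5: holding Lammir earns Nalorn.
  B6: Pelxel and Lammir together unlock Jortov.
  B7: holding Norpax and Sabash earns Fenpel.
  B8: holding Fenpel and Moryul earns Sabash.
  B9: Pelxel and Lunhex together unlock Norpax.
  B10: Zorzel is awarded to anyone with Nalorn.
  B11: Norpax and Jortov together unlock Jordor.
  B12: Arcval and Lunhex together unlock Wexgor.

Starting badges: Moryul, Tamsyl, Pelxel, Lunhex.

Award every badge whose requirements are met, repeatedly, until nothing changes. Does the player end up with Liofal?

Yes

With Pelxel and Lunhex, Norpax is earned (B9).
With Pelxel, Lunhex, and Norpax, Arcval is earned (B2).
With Arcval and Lunhex, Wexgor is earned (B12).
With Arcval, Wexgor, and Norpax, Lunesk is earned (B4).
With Lunesk and Norpax, Liofal is earned (B3).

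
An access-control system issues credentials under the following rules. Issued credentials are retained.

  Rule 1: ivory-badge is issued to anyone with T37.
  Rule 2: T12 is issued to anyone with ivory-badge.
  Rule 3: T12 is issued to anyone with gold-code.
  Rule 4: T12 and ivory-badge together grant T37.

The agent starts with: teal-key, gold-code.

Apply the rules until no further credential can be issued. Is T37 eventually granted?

T37 would need T12 and ivory-badge (Rule 4), but ivory-badge is never granted.

No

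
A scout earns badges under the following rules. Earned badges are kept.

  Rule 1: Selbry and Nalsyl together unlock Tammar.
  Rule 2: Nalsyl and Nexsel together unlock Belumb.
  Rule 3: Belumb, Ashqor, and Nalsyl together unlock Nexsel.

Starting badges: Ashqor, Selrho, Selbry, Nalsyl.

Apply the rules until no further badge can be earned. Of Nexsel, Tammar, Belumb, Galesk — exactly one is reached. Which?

With Selbry and Nalsyl, Tammar is earned (Rule 1).
Nexsel would need Belumb, Ashqor, and Nalsyl (Rule 3), but Belumb is never earned. Belumb would need Nalsyl and Nexsel (Rule 2), but Nexsel is never earned. No rule produces Galesk, and it is not given.

Tammar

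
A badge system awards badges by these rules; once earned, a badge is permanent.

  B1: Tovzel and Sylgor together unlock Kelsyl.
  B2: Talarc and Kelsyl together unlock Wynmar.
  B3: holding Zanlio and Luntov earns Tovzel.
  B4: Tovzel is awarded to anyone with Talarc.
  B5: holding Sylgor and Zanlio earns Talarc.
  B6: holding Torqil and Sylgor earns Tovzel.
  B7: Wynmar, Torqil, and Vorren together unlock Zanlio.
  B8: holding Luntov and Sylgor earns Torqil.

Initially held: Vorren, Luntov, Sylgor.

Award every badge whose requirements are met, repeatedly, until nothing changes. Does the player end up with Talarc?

No

Talarc would need Sylgor and Zanlio (B5), but Zanlio is never earned.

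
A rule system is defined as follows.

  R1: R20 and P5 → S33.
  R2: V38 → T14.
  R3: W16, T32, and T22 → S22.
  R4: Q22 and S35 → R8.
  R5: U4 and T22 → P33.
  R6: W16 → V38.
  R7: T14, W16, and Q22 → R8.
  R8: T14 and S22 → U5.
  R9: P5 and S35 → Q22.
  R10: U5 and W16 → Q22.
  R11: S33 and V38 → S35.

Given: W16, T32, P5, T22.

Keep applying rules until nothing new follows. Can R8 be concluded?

From W16, R6 gives V38.
W16, T32, and T22 hold, so S22 follows (R3).
V38 holds, so T14 follows (R2).
T14 and S22 hold, so U5 follows (R8).
U5 and W16 hold, so Q22 follows (R10).
From T14, W16, and Q22, R7 gives R8.

Yes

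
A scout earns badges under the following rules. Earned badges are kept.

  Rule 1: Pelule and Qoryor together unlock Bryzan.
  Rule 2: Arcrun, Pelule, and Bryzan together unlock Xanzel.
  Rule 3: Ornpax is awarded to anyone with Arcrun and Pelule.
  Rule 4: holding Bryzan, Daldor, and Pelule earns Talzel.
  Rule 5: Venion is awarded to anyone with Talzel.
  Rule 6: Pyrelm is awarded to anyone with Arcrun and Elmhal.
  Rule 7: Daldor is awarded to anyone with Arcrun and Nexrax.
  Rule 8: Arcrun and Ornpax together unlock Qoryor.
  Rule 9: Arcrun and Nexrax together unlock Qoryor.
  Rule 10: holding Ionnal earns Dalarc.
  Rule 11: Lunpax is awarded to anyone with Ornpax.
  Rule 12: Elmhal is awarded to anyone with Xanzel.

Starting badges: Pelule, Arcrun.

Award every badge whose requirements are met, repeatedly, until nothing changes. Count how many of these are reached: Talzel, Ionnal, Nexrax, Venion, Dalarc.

Talzel would need Bryzan, Daldor, and Pelule (Rule 4), but Daldor is never earned.
No rule produces Ionnal, and it is not given.
No rule produces Nexrax, and it is not given.
Venion would need Talzel (Rule 5), but Talzel is never earned.
Dalarc would need Ionnal (Rule 10), but Ionnal is never earned.
None of the 5 are reached.

0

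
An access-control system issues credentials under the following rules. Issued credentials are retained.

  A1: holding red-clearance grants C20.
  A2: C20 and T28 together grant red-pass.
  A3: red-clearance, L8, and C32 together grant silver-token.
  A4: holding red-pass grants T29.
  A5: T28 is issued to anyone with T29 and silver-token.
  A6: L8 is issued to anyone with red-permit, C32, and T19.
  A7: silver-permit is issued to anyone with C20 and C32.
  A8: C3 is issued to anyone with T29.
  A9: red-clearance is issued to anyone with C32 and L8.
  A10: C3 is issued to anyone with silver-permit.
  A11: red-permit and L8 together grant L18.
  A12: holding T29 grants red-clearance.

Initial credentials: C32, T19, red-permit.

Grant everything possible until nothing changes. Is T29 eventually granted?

No

T29 would need red-pass (A4), but red-pass is never granted.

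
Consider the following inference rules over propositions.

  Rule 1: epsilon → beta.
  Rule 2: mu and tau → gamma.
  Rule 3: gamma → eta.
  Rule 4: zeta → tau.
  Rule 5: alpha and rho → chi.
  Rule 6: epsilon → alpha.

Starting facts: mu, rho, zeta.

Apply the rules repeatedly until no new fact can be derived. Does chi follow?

No

chi would need alpha and rho (Rule 5), but alpha is never established.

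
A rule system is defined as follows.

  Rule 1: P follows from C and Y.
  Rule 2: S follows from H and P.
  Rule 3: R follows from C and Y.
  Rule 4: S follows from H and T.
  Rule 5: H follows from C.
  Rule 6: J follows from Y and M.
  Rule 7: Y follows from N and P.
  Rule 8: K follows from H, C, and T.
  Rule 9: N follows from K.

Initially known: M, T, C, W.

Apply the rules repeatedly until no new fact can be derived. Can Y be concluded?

No

Y would need N and P (Rule 7), but P is never established.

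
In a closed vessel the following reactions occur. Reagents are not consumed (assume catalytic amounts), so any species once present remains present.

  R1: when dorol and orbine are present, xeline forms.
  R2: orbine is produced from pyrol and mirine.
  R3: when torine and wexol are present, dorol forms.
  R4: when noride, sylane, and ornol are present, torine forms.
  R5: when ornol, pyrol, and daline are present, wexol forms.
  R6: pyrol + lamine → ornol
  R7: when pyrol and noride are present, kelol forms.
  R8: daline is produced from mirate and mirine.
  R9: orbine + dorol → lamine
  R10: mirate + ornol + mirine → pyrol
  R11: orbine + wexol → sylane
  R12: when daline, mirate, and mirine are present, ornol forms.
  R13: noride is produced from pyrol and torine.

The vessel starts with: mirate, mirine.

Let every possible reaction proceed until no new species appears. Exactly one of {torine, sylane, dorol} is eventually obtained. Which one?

mirate and mirine present → daline forms (R8).
daline, mirate, and mirine present → ornol forms (R12).
mirate, ornol, and mirine present → pyrol forms (R10).
ornol, pyrol, and daline present → wexol forms (R5).
pyrol and mirine present → orbine forms (R2).
orbine and wexol present → sylane forms (R11).
torine would need noride, sylane, and ornol (R4), but noride never forms. dorol would need torine and wexol (R3), but torine never forms.

sylane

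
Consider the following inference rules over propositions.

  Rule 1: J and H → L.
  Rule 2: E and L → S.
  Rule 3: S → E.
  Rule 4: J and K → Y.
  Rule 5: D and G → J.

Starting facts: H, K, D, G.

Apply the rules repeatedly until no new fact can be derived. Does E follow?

No

E would need S (Rule 3), but S is never established.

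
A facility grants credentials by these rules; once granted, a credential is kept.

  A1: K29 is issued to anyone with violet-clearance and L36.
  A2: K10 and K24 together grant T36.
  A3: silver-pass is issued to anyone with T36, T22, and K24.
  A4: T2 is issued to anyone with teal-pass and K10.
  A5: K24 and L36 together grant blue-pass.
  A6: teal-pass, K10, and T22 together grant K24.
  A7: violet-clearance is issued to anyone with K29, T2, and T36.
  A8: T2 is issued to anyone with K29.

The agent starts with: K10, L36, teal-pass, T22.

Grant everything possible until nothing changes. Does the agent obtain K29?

K29 would need violet-clearance and L36 (A1), but violet-clearance is never granted.

No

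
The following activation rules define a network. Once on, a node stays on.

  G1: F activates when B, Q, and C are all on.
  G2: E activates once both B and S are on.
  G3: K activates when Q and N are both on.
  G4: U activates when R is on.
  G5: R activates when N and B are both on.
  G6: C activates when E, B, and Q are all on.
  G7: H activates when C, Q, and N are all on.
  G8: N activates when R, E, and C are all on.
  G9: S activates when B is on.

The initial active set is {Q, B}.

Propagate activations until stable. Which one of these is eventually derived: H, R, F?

B is on, so S activates (G9).
G2: B and S on → E on.
G6: E, B, and Q on → C on.
G1: B, Q, and C on → F on.
H would need C, Q, and N (G7), but N never turns on. R would need N and B (G5), but N never turns on.

F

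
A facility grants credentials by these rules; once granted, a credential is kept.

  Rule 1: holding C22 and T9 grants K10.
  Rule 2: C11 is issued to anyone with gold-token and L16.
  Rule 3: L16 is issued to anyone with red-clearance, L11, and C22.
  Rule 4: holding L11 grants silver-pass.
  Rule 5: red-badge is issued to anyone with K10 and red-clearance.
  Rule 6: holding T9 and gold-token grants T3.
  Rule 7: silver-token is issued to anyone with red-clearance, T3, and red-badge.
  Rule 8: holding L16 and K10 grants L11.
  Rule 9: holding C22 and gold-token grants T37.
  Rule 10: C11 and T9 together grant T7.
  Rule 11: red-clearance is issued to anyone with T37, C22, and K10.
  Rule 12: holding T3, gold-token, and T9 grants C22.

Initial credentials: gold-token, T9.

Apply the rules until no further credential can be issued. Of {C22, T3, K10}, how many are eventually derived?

3

Holding T9 and gold-token grants T3 (Rule 6).
Holding T3, gold-token, and T9 grants C22 (Rule 12).
Holding C22 and T9 grants K10 (Rule 1).
C22: reached.
T3: reached.
K10: reached.
All 3 are reached.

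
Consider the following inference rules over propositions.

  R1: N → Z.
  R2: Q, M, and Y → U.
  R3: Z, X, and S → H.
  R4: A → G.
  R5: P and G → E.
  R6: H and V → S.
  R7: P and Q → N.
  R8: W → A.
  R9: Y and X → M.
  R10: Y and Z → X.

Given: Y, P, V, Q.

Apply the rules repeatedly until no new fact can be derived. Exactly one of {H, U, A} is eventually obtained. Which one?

From P and Q, R7 gives N.
From N, R1 gives Z.
Y and Z hold, so X follows (R10).
From Y and X, R9 gives M.
Q, M, and Y hold, so U follows (R2).
H would need Z, X, and S (R3), but S is never established. A would need W (R8), but W is never established.

U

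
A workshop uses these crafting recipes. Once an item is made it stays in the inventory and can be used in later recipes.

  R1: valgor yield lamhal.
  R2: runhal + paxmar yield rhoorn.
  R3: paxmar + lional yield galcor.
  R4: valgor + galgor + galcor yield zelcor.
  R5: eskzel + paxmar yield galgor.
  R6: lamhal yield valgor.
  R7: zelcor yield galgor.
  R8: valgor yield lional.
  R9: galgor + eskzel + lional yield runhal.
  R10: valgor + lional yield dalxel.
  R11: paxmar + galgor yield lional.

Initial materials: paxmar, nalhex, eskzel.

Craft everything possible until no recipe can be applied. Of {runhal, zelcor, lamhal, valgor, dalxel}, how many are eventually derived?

1

eskzel + paxmar → galgor (R5).
paxmar + galgor → lional (R11).
galgor + eskzel + lional → runhal (R9).
runhal: reached.
zelcor would need valgor, galgor, and galcor (R4), but valgor is never obtained.
lamhal would need valgor (R1), but valgor is never obtained.
valgor would need lamhal (R6), but lamhal is never obtained.
dalxel would need valgor and lional (R10), but valgor is never obtained.
Reached: runhal — 1 of the 5.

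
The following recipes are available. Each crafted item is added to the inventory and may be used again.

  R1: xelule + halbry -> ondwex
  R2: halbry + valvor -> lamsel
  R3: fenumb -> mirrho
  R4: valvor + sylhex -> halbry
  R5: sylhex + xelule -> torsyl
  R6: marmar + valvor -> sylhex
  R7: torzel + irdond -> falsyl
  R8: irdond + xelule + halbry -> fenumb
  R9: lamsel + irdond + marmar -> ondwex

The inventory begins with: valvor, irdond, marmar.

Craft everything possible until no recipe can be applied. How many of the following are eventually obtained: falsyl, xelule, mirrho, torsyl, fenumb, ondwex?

1

marmar + valvor -> sylhex (R6).
Using R4, valvor and sylhex make halbry.
halbry + valvor -> lamsel (R2).
Using R9, lamsel, irdond, and marmar make ondwex.
falsyl would need torzel and irdond (R7), but torzel is never obtained.
No rule produces xelule, and it is not given.
mirrho would need fenumb (R3), but fenumb is never obtained.
torsyl would need sylhex and xelule (R5), but xelule is never obtained.
fenumb would need irdond, xelule, and halbry (R8), but xelule is never obtained.
ondwex: reached.
Reached: ondwex — 1 of the 6.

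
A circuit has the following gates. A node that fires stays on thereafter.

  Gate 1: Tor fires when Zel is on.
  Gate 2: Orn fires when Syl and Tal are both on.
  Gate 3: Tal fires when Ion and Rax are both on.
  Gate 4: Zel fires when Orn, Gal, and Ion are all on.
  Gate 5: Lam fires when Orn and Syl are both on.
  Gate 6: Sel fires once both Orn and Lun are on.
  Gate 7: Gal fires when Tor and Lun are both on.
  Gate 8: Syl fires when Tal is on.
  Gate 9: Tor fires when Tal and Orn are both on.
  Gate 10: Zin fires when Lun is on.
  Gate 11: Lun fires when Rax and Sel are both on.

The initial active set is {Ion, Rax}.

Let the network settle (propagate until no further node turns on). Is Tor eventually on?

Yes

Gate 3: Ion and Rax on → Tal on.
Gate 8: Tal on → Syl on.
Gate 2: Syl and Tal on → Orn on.
Tal and Orn are on, so Tor fires (Gate 9).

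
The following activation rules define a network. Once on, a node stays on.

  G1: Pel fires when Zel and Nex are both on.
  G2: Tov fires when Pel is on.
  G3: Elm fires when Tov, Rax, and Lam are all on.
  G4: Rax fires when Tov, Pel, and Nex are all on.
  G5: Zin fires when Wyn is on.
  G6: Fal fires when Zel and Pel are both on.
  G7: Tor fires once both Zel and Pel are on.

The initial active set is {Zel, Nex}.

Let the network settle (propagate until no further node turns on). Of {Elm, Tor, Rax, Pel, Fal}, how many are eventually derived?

G1: Zel and Nex on → Pel on.
Zel and Pel are on, so Tor fires (G7).
Zel and Pel are on, so Fal fires (G6).
G2: Pel on → Tov on.
Tov, Pel, and Nex are on, so Rax fires (G4).
Elm would need Tov, Rax, and Lam (G3), but Lam never turns on.
Tor: reached.
Rax: reached.
Pel: reached.
Fal: reached.
Reached: Tor, Rax, Pel, and Fal — 4 of the 5.

4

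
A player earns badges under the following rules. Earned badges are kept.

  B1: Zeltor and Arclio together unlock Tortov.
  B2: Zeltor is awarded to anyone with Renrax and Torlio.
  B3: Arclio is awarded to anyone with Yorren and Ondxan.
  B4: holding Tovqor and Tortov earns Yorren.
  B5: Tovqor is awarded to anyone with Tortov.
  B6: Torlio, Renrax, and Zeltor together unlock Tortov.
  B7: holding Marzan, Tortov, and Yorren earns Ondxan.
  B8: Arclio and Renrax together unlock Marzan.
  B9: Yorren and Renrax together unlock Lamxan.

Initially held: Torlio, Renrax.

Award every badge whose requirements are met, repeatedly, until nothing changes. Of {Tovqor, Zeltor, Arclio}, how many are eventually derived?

2

With Renrax and Torlio, Zeltor is earned (B2).
With Torlio, Renrax, and Zeltor, Tortov is earned (B6).
With Tortov, Tovqor is earned (B5).
Tovqor: reached.
Zeltor: reached.
Arclio would need Yorren and Ondxan (B3), but Ondxan is never earned.
Reached: Tovqor and Zeltor — 2 of the 3.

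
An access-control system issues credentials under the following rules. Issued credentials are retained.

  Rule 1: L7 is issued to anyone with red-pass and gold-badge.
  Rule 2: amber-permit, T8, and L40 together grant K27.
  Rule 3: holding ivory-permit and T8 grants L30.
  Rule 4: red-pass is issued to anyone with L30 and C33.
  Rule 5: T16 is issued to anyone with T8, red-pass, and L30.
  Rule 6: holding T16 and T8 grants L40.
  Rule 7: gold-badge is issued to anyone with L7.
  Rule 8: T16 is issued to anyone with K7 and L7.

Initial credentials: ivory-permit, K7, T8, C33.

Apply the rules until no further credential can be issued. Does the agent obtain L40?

Yes

Holding ivory-permit and T8 grants L30 (Rule 3).
Holding L30 and C33 grants red-pass (Rule 4).
Holding T8, red-pass, and L30 grants T16 (Rule 5).
Holding T16 and T8 grants L40 (Rule 6).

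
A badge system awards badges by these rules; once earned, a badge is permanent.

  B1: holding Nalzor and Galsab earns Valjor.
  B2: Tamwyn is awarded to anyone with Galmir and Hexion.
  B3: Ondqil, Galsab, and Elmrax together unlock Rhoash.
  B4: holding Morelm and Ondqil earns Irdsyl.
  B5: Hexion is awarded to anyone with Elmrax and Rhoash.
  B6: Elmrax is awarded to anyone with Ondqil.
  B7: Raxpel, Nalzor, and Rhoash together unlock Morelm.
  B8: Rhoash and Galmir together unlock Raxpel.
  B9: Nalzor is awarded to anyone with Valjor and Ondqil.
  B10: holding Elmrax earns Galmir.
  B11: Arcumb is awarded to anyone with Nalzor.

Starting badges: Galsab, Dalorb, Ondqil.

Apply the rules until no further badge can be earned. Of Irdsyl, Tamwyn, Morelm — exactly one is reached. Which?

Tamwyn

With Ondqil, Elmrax is earned (B6).
With Ondqil, Galsab, and Elmrax, Rhoash is earned (B3).
With Elmrax, Galmir is earned (B10).
With Elmrax and Rhoash, Hexion is earned (B5).
With Galmir and Hexion, Tamwyn is earned (B2).
Irdsyl would need Morelm and Ondqil (B4), but Morelm is never earned. Morelm would need Raxpel, Nalzor, and Rhoash (B7), but Nalzor is never earned.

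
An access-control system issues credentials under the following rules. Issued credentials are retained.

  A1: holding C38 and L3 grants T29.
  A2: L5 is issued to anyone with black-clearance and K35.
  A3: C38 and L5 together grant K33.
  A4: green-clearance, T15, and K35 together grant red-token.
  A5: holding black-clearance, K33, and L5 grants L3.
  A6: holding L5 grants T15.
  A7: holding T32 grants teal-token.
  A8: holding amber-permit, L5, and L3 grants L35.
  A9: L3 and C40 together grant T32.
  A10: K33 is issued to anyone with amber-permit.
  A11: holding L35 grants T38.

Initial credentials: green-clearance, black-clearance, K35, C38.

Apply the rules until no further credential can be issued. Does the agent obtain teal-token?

teal-token would need T32 (A7), but T32 is never granted.

No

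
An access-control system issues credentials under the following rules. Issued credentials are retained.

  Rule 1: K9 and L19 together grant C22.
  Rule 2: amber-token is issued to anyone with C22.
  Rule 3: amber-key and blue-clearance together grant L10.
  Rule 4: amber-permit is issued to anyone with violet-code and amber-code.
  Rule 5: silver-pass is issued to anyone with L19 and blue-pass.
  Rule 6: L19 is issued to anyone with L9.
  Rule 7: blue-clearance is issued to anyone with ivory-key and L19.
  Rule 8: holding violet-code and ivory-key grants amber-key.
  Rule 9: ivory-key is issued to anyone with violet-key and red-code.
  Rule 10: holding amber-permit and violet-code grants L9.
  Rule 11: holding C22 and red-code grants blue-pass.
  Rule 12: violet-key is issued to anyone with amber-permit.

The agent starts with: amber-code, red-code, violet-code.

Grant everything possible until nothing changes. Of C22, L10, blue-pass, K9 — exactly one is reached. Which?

L10

Holding violet-code and amber-code grants amber-permit (Rule 4).
Holding amber-permit and violet-code grants L9 (Rule 10).
Holding amber-permit grants violet-key (Rule 12).
Holding L9 grants L19 (Rule 6).
Holding violet-key and red-code grants ivory-key (Rule 9).
Holding ivory-key and L19 grants blue-clearance (Rule 7).
Holding violet-code and ivory-key grants amber-key (Rule 8).
Holding amber-key and blue-clearance grants L10 (Rule 3).
C22 would need K9 and L19 (Rule 1), but K9 is never granted. No rule produces K9, and it is not given. blue-pass would need C22 and red-code (Rule 11), but C22 is never granted.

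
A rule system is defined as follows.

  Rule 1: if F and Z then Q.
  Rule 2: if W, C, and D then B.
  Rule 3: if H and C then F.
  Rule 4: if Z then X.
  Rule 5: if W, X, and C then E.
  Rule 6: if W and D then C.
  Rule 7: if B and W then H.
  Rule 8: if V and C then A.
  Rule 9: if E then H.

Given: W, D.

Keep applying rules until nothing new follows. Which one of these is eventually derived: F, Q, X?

F

From W and D, Rule 6 gives C.
From W, C, and D, Rule 2 gives B.
B and W hold, so H follows (Rule 7).
H and C hold, so F follows (Rule 3).
Q would need F and Z (Rule 1), but Z is never established. X would need Z (Rule 4), but Z is never established.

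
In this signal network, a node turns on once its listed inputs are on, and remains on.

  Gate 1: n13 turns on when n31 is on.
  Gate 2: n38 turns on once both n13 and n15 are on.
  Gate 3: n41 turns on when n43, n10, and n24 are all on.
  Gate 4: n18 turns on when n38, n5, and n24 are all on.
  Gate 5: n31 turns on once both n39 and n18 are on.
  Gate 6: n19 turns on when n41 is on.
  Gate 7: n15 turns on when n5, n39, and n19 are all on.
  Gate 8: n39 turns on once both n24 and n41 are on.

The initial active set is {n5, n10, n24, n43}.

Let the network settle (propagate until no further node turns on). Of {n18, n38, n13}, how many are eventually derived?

n18 would need n38, n5, and n24 (Gate 4), but n38 never turns on.
n38 would need n13 and n15 (Gate 2), but n13 never turns on.
n13 would need n31 (Gate 1), but n31 never turns on.
None of the 3 are reached.

0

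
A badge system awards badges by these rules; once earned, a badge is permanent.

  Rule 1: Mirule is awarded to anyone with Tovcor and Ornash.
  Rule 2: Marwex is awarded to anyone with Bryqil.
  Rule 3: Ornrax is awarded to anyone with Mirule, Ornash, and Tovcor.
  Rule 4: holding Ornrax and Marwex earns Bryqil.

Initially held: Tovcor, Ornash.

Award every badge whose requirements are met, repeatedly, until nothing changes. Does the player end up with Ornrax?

With Tovcor and Ornash, Mirule is earned (Rule 1).
With Mirule, Ornash, and Tovcor, Ornrax is earned (Rule 3).

Yes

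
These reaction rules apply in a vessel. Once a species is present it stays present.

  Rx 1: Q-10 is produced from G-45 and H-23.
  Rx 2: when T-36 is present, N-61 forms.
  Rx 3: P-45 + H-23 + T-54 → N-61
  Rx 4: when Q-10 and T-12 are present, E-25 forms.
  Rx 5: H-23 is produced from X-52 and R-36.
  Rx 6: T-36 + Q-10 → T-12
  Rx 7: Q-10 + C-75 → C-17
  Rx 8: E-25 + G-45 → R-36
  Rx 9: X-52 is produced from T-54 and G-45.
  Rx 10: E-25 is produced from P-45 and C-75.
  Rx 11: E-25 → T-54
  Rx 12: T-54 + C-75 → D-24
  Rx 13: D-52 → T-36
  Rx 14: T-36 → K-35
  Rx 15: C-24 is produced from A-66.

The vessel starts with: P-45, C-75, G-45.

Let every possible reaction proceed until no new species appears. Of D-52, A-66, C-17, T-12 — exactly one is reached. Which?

C-17

P-45 and C-75 present → E-25 forms (Rx 10).
E-25 and G-45 present → R-36 forms (Rx 8).
E-25 present → T-54 forms (Rx 11).
T-54 and G-45 present → X-52 forms (Rx 9).
X-52 and R-36 present → H-23 forms (Rx 5).
G-45 and H-23 present → Q-10 forms (Rx 1).
Q-10 and C-75 present → C-17 forms (Rx 7).
No rule produces A-66, and it is not given. T-12 would need T-36 and Q-10 (Rx 6), but T-36 never forms. No rule produces D-52, and it is not given.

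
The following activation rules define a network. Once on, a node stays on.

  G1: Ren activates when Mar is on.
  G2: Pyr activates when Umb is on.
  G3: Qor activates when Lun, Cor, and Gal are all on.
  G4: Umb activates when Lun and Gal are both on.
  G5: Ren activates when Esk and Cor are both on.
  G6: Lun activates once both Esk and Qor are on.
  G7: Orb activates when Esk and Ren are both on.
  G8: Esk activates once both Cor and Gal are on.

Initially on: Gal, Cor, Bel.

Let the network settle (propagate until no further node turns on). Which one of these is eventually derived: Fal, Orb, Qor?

Orb

G8: Cor and Gal on → Esk on.
G5: Esk and Cor on → Ren on.
G7: Esk and Ren on → Orb on.
No rule produces Fal, and it is not given. Qor would need Lun, Cor, and Gal (G3), but Lun never turns on.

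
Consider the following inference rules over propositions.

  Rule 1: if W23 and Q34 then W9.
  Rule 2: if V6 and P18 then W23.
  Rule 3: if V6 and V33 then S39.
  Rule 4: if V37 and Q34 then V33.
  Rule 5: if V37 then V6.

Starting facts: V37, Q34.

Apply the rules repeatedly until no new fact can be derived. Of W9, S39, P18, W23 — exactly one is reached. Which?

V37 and Q34 hold, so V33 follows (Rule 4).
V37 holds, so V6 follows (Rule 5).
V6 and V33 hold, so S39 follows (Rule 3).
W23 would need V6 and P18 (Rule 2), but P18 is never established. No rule produces P18, and it is not given. W9 would need W23 and Q34 (Rule 1), but W23 is never established.

S39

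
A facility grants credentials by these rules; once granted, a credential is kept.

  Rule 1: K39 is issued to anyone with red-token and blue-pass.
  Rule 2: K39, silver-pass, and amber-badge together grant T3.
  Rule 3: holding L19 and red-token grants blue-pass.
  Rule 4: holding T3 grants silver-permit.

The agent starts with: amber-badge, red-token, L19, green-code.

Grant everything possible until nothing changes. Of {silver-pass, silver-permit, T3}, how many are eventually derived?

0

No rule produces silver-pass, and it is not given.
silver-permit would need T3 (Rule 4), but T3 is never granted.
T3 would need K39, silver-pass, and amber-badge (Rule 2), but silver-pass is never granted.
None of the 3 are reached.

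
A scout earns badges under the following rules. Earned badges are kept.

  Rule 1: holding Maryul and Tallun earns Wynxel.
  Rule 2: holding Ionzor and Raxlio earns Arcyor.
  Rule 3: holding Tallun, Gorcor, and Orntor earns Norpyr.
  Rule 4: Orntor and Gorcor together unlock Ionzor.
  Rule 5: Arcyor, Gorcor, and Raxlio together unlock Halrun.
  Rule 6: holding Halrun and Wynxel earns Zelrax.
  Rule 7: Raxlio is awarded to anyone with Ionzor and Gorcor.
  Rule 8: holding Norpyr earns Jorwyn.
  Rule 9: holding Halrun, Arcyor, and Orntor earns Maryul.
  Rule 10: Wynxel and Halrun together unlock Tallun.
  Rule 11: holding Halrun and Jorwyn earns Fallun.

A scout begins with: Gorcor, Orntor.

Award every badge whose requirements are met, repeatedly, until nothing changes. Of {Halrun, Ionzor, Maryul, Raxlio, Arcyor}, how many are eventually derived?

With Orntor and Gorcor, Ionzor is earned (Rule 4).
With Ionzor and Gorcor, Raxlio is earned (Rule 7).
With Ionzor and Raxlio, Arcyor is earned (Rule 2).
With Arcyor, Gorcor, and Raxlio, Halrun is earned (Rule 5).
With Halrun, Arcyor, and Orntor, Maryul is earned (Rule 9).
Halrun: reached.
Ionzor: reached.
Maryul: reached.
Raxlio: reached.
Arcyor: reached.
All 5 are reached.

5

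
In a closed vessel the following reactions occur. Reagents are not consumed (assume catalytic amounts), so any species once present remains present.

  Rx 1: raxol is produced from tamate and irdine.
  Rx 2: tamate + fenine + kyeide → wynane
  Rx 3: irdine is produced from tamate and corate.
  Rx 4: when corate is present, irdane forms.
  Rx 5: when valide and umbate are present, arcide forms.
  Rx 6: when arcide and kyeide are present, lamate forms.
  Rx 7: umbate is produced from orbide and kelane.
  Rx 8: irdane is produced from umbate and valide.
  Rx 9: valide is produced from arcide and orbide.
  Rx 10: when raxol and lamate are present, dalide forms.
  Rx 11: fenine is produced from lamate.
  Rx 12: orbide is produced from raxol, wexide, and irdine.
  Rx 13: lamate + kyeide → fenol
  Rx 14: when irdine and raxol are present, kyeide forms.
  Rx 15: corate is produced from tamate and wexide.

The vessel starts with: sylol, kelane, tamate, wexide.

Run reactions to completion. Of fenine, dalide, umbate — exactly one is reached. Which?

umbate

tamate and wexide present → corate forms (Rx 15).
tamate and corate present → irdine forms (Rx 3).
tamate and irdine present → raxol forms (Rx 1).
raxol, wexide, and irdine present → orbide forms (Rx 12).
orbide and kelane present → umbate forms (Rx 7).
dalide would need raxol and lamate (Rx 10), but lamate never forms. fenine would need lamate (Rx 11), but lamate never forms.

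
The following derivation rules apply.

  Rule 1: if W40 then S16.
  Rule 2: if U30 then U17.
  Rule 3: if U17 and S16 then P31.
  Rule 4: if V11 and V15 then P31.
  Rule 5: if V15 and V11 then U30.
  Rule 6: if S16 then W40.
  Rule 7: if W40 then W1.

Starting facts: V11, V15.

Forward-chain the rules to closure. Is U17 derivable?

V15 and V11 hold, so U30 follows (Rule 5).
From U30, Rule 2 gives U17.

Yes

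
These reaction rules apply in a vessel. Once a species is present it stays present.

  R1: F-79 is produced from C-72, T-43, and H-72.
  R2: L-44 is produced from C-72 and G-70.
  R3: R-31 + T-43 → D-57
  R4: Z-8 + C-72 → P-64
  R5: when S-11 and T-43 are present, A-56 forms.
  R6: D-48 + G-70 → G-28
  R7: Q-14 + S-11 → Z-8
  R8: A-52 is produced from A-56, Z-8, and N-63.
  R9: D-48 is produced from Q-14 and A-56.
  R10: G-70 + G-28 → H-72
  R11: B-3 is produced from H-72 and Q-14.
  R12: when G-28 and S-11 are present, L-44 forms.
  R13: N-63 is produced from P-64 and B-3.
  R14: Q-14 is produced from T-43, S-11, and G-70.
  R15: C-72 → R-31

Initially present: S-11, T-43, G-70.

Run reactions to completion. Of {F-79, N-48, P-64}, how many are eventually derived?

F-79 would need C-72, T-43, and H-72 (R1), but C-72 never forms.
No rule produces N-48, and it is not given.
P-64 would need Z-8 and C-72 (R4), but C-72 never forms.
None of the 3 are reached.

0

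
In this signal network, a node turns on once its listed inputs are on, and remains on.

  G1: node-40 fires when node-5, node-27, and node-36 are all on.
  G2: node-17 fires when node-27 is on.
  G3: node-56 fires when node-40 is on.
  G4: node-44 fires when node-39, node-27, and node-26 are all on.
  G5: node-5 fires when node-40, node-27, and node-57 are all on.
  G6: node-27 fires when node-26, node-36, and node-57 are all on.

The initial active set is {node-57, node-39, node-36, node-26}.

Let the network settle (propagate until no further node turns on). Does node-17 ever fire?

Yes

G6: node-26, node-36, and node-57 on → node-27 on.
G2: node-27 on → node-17 on.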